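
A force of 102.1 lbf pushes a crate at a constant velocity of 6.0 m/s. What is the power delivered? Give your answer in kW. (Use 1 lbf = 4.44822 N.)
Convert to SI: F = 454.163 N, v = 6.0 m/s
P = Fv = (454.163)(6.0) = 2724.98 W = 2.725 kW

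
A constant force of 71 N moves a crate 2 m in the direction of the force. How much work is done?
W = F·d = (71)(2) = 142.0 J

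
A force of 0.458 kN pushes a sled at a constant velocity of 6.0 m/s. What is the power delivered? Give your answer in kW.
Convert to SI: F = 458.0 N, v = 6.0 m/s
P = Fv = (458.0)(6.0) = 2748.0 W = 2.748 kW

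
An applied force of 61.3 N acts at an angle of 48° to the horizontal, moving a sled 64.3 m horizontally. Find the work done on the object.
W = F·d·cosθ = (61.3)(64.3)cos(48°) = 2637 J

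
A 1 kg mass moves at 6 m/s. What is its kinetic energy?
KE = ½mv² = ½(1)(6)² = 18.0 J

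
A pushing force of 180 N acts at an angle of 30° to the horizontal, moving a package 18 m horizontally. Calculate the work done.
W = F·d·cosθ = (180)(18)cos(30°) = 2806 J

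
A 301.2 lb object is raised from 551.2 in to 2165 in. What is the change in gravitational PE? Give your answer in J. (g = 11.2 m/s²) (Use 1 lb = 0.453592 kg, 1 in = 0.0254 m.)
Convert to SI: m = 136.622 kg, Δh = 40.9905 m
ΔPE = mgΔh = (136.622)(11.2)(40.9905) = 62720 J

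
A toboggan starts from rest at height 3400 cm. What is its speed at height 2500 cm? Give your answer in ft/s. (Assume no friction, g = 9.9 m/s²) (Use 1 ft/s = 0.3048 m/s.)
Convert to SI: h₁−h₂ = 9.0 m
mgh₁ = mgh₂ + ½mv² ⇒ v = √(2g(h₁−h₂)) = √(2·9.9·9.0) = 13.3492 m/s = 43.8 ft/s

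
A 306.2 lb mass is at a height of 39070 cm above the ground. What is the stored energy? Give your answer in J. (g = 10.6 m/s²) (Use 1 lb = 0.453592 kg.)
Convert to SI: m = 138.89 kg, h = 390.7 m
PE = mgh = (138.89)(10.6)(390.7) = 575200 J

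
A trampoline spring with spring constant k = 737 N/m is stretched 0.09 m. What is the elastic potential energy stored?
PE = ½kx² = ½(737)(0.09)² = 2.985 J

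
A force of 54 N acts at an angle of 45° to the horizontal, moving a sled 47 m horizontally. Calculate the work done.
W = F·d·cosθ = (54)(47)cos(45°) = 1795 J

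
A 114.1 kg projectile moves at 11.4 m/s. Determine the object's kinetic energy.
KE = ½mv² = ½(114.1)(11.4)² = 7414 J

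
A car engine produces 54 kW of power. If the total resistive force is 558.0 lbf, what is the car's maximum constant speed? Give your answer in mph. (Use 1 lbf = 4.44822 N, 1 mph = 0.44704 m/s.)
Convert to SI: F = 2482.11 N
P = Fv ⇒ v = P/F = 54000 W/2482.11 N = 21.7557 m/s = 48.67 mph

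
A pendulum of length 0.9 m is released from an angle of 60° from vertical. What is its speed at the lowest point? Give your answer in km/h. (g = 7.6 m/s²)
h = L(1 − cosθ) = 0.9(1 − cos60°) = 0.45 m
v = √(2gh) = √(2·7.6·0.45) = 2.61534 m/s = 9.415 km/h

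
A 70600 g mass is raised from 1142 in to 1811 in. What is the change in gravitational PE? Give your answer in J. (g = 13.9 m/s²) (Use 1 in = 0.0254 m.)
Convert to SI: m = 70.6 kg, Δh = 16.9926 m
ΔPE = mgΔh = (70.6)(13.9)(16.9926) = 16680 J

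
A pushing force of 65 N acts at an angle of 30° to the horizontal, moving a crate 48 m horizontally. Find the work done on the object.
W = F·d·cosθ = (65)(48)cos(30°) = 2702 J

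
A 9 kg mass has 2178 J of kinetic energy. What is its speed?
v = √(2·KE/m) = √(2·2178/9) = 22.0 m/s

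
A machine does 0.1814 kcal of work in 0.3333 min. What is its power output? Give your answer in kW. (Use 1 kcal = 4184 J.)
Convert to SI: W = 758.978 J, t = 19.998 s
P = W/t = 758.978/19.998 = 37.9527 W = 0.03795 kW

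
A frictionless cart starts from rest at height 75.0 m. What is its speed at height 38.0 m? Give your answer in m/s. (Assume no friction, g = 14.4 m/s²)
mgh₁ = mgh₂ + ½mv² ⇒ v = √(2g(h₁−h₂)) = √(2·14.4·37.0) = 32.64 m/s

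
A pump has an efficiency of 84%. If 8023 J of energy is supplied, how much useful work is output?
W_out = η·W_in = 0.84·8023 = 6739.32 J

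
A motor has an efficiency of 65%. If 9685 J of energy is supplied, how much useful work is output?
W_out = η·W_in = 0.65·9685 = 6295.25 J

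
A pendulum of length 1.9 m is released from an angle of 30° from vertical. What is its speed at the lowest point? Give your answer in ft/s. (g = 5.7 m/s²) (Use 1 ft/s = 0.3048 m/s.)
h = L(1 − cosθ) = 1.9(1 − cos30°) = 0.254552 m
v = √(2gh) = √(2·5.7·0.254552) = 1.70349 m/s = 5.589 ft/s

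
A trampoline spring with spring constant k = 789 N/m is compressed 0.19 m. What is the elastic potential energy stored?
PE = ½kx² = ½(789)(0.19)² = 14.24 J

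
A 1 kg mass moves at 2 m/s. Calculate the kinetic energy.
KE = ½mv² = ½(1)(2)² = 2.0 J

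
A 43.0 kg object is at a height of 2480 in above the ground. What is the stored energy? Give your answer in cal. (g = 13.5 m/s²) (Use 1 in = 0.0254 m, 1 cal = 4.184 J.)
Convert to SI: m = 43.0 kg, h = 62.992 m
PE = mgh = (43.0)(13.5)(62.992) = 36566.9 J = 8740 cal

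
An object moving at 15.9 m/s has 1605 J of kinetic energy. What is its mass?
m = 2·KE/v² = 2·1605/(15.9)² = 12.7 kg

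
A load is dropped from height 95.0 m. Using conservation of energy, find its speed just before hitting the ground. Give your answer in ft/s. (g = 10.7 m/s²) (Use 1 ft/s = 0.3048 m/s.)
mgh = ½mv² ⇒ v = √(2gh) = √(2·10.7·95.0) = 45.0888 m/s = 147.9 ft/s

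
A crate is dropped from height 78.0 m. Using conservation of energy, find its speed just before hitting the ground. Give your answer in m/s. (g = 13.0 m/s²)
mgh = ½mv² ⇒ v = √(2gh) = √(2·13.0·78.0) = 45.03 m/s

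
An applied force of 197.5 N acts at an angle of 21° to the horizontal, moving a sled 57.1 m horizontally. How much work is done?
W = F·d·cosθ = (197.5)(57.1)cos(21°) = 10530 J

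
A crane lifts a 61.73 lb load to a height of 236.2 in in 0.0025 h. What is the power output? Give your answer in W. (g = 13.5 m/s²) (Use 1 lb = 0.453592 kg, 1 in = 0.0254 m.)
Convert to SI: m = 28.0002 kg, h = 5.99948 m, t = 9.0 s
P = mgh/t = (28.0002)(13.5)(5.99948)/9.0 = 252.0 W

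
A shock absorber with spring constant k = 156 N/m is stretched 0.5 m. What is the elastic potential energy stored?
PE = ½kx² = ½(156)(0.5)² = 19.5 J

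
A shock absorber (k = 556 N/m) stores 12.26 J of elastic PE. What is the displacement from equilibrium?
x = √(2·PE/k) = √(2·12.26/556) = 0.21 m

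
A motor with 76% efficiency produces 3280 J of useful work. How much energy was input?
W_in = W_out/η = 3280/0.76 = 4316 J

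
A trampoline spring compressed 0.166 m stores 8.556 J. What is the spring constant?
k = 2·PE/x² = 2·8.556/(0.166)² = 621.0 N/m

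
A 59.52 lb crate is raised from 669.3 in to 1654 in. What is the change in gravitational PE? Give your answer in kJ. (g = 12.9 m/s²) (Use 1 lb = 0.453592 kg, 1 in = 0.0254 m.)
Convert to SI: m = 26.9978 kg, Δh = 25.0114 m
ΔPE = mgΔh = (26.9978)(12.9)(25.0114) = 8710.75 J = 8.711 kJ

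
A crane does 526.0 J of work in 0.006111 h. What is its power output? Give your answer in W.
Convert to SI: W = 526.0 J, t = 21.9996 s
P = W/t = 526.0/21.9996 = 23.91 W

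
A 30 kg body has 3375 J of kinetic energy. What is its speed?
v = √(2·KE/m) = √(2·3375/30) = 15.0 m/s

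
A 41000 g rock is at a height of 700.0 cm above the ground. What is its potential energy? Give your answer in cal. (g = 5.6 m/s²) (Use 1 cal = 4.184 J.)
Convert to SI: m = 41.0 kg, h = 7.0 m
PE = mgh = (41.0)(5.6)(7.0) = 1607.2 J = 384.1 cal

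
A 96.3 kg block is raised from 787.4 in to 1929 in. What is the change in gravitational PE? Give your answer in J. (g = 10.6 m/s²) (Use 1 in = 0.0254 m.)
Convert to SI: m = 96.3 kg, Δh = 28.9966 m
ΔPE = mgΔh = (96.3)(10.6)(28.9966) = 29600 J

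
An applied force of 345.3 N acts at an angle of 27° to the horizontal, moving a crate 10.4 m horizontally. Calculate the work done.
W = F·d·cosθ = (345.3)(10.4)cos(27°) = 3200 J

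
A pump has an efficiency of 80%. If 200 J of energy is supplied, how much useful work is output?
W_out = η·W_in = 0.8·200 = 160.0 J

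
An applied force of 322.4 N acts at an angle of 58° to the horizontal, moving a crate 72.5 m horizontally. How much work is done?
W = F·d·cosθ = (322.4)(72.5)cos(58°) = 12390 J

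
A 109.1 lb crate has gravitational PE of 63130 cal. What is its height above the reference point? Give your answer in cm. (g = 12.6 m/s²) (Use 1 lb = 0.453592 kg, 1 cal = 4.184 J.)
Convert to SI: m = 49.4869 kg, PE = 264136 J
h = PE/(mg) = 264136/(49.4869·12.6) = 423.611 m = 42360 cm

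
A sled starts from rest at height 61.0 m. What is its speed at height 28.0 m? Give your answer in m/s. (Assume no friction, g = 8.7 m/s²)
mgh₁ = mgh₂ + ½mv² ⇒ v = √(2g(h₁−h₂)) = √(2·8.7·33.0) = 23.96 m/s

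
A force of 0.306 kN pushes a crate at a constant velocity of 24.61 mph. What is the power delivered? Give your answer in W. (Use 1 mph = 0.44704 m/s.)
Convert to SI: F = 306.0 N, v = 11.0017 m/s
P = Fv = (306.0)(11.0017) = 3367 W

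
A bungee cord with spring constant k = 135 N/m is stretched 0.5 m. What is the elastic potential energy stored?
PE = ½kx² = ½(135)(0.5)² = 16.88 J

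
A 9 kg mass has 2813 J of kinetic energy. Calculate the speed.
v = √(2·KE/m) = √(2·2813/9) = 25.0 m/s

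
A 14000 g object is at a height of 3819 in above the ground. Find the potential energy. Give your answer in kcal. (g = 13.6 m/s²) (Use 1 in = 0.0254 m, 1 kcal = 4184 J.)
Convert to SI: m = 14.0 kg, h = 97.0026 m
PE = mgh = (14.0)(13.6)(97.0026) = 18469.3 J = 4.414 kcal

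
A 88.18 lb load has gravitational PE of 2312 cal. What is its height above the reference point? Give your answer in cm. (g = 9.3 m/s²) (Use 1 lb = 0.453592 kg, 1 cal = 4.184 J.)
Convert to SI: m = 39.9977 kg, PE = 9673.41 J
h = PE/(mg) = 9673.41/(39.9977·9.3) = 26.0053 m = 2601 cm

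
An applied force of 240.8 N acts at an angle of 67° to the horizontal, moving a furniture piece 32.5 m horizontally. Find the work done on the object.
W = F·d·cosθ = (240.8)(32.5)cos(67°) = 3058 J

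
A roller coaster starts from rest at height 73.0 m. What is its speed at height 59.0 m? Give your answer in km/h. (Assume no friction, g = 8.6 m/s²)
mgh₁ = mgh₂ + ½mv² ⇒ v = √(2g(h₁−h₂)) = √(2·8.6·14.0) = 15.5177 m/s = 55.86 km/h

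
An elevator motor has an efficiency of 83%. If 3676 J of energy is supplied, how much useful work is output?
W_out = η·W_in = 0.83·3676 = 3051.08 J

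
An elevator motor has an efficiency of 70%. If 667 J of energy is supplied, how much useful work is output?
W_out = η·W_in = 0.7·667 = 466.9 J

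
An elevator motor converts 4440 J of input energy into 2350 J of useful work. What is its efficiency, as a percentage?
η = W_out/W_in = 2350/4440 = 52.93%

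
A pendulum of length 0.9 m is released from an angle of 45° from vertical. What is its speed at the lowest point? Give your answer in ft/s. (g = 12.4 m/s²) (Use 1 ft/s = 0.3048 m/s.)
h = L(1 − cosθ) = 0.9(1 − cos45°) = 0.263604 m
v = √(2gh) = √(2·12.4·0.263604) = 2.55683 m/s = 8.389 ft/s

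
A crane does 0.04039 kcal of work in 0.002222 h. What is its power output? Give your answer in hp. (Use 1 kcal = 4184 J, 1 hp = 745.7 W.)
Convert to SI: W = 168.992 J, t = 7.9992 s
P = W/t = 168.992/7.9992 = 21.1261 W = 0.02833 hp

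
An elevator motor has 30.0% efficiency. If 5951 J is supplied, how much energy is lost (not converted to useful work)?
W_lost = W_in(1 − η) = 5951·(1 − 0.3) = 4166 J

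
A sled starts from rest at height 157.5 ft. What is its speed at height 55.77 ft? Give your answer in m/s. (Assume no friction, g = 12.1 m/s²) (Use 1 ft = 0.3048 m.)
Convert to SI: h₁−h₂ = 31.0073 m
mgh₁ = mgh₂ + ½mv² ⇒ v = √(2g(h₁−h₂)) = √(2·12.1·31.0073) = 27.39 m/s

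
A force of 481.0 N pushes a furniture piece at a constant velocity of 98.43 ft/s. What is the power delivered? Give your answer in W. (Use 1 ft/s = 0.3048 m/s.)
Convert to SI: F = 481.0 N, v = 30.0015 m/s
P = Fv = (481.0)(30.0015) = 14430 W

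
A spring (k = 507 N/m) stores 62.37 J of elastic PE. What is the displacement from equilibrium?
x = √(2·PE/k) = √(2·62.37/507) = 0.496 m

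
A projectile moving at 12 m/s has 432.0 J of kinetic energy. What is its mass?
m = 2·KE/v² = 2·432.0/(12)² = 6.0 kg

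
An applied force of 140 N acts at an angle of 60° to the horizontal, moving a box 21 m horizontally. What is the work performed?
W = F·d·cosθ = (140)(21)cos(60°) = 1470 J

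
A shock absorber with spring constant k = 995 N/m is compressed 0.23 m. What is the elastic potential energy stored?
PE = ½kx² = ½(995)(0.23)² = 26.32 J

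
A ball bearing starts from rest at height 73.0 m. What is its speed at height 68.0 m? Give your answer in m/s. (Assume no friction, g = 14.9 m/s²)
mgh₁ = mgh₂ + ½mv² ⇒ v = √(2g(h₁−h₂)) = √(2·14.9·5.0) = 12.21 m/s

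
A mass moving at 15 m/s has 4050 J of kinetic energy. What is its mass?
m = 2·KE/v² = 2·4050/(15)² = 36.0 kg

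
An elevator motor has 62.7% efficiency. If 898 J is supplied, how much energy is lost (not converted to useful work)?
W_lost = W_in(1 − η) = 898·(1 − 0.627) = 335.0 J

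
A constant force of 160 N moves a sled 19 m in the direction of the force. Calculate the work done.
W = F·d = (160)(19) = 3040 J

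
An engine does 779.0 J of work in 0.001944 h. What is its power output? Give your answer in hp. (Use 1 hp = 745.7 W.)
Convert to SI: W = 779.0 J, t = 6.9984 s
P = W/t = 779.0/6.9984 = 111.311 W = 0.1493 hp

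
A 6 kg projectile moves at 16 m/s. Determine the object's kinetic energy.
KE = ½mv² = ½(6)(16)² = 768.0 J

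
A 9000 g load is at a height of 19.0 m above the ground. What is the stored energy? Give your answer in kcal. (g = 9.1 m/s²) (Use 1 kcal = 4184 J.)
Convert to SI: m = 9.0 kg, h = 19.0 m
PE = mgh = (9.0)(9.1)(19.0) = 1556.1 J = 0.3719 kcal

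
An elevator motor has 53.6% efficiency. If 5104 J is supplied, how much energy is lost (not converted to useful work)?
W_lost = W_in(1 − η) = 5104·(1 − 0.536) = 2368 J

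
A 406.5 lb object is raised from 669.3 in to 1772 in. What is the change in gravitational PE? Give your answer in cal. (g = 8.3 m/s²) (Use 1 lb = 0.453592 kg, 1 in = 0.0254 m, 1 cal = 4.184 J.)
Convert to SI: m = 184.385 kg, Δh = 28.0086 m
ΔPE = mgΔh = (184.385)(8.3)(28.0086) = 42864.2 J = 10240 cal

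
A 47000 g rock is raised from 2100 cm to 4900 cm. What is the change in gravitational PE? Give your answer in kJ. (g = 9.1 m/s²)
Convert to SI: m = 47.0 kg, Δh = 28.0 m
ΔPE = mgΔh = (47.0)(9.1)(28.0) = 11975.6 J = 11.98 kJ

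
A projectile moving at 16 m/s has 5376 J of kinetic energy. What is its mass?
m = 2·KE/v² = 2·5376/(16)² = 42.0 kg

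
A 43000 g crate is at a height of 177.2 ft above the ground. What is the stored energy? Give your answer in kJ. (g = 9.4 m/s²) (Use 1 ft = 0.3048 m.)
Convert to SI: m = 43.0 kg, h = 54.0106 m
PE = mgh = (43.0)(9.4)(54.0106) = 21831.1 J = 21.83 kJ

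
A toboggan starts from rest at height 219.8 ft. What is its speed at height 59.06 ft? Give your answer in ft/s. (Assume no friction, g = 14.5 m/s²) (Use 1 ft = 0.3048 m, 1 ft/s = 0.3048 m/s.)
Convert to SI: h₁−h₂ = 48.9936 m
mgh₁ = mgh₂ + ½mv² ⇒ v = √(2g(h₁−h₂)) = √(2·14.5·48.9936) = 37.6937 m/s = 123.7 ft/s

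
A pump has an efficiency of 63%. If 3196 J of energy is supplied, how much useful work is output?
W_out = η·W_in = 0.63·3196 = 2013.48 J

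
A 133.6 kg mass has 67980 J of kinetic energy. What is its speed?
v = √(2·KE/m) = √(2·67980/133.6) = 31.9 m/s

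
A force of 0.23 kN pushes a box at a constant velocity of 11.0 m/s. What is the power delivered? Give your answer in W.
Convert to SI: F = 230.0 N, v = 11.0 m/s
P = Fv = (230.0)(11.0) = 2530 W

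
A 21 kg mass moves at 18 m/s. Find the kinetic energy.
KE = ½mv² = ½(21)(18)² = 3402.0 J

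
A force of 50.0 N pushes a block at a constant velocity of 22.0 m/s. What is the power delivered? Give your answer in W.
P = Fv = (50.0)(22.0) = 1100 W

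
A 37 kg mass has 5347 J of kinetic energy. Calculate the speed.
v = √(2·KE/m) = √(2·5347/37) = 17.0 m/s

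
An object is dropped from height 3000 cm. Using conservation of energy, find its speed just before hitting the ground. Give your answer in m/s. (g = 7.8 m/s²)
Convert to SI: h = 30.0 m
mgh = ½mv² ⇒ v = √(2gh) = √(2·7.8·30.0) = 21.63 m/s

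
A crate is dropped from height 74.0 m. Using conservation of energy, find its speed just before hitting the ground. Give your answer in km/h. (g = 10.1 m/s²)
mgh = ½mv² ⇒ v = √(2gh) = √(2·10.1·74.0) = 38.6626 m/s = 139.2 km/h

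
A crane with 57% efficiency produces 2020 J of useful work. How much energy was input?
W_in = W_out/η = 2020/0.57 = 3544 J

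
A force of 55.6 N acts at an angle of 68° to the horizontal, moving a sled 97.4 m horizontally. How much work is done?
W = F·d·cosθ = (55.6)(97.4)cos(68°) = 2029 J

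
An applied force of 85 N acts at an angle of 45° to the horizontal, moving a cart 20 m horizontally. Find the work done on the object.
W = F·d·cosθ = (85)(20)cos(45°) = 1202 J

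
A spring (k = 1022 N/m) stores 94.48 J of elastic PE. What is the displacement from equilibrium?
x = √(2·PE/k) = √(2·94.48/1022) = 0.43 m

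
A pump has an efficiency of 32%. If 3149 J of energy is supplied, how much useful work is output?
W_out = η·W_in = 0.32·3149 = 1007.68 J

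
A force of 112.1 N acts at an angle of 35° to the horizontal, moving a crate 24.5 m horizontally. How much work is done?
W = F·d·cosθ = (112.1)(24.5)cos(35°) = 2250 J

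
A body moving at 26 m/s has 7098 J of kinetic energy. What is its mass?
m = 2·KE/v² = 2·7098/(26)² = 21.0 kg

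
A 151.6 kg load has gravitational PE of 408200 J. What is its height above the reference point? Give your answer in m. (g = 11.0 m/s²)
h = PE/(mg) = 408200/(151.6·11.0) = 244.8 m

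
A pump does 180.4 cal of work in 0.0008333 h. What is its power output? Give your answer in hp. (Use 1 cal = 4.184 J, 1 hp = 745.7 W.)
Convert to SI: W = 754.794 J, t = 2.99988 s
P = W/t = 754.794/2.99988 = 251.608 W = 0.3374 hp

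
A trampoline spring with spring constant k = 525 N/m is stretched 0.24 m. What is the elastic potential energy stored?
PE = ½kx² = ½(525)(0.24)² = 15.12 J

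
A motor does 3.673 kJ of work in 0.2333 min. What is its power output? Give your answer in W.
Convert to SI: W = 3673.0 J, t = 13.998 s
P = W/t = 3673.0/13.998 = 262.4 W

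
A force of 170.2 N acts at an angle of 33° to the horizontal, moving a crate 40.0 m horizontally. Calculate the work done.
W = F·d·cosθ = (170.2)(40.0)cos(33°) = 5710 J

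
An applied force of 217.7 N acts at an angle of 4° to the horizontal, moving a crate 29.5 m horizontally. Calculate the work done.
W = F·d·cosθ = (217.7)(29.5)cos(4°) = 6407 J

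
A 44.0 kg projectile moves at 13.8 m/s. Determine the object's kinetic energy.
KE = ½mv² = ½(44.0)(13.8)² = 4190 J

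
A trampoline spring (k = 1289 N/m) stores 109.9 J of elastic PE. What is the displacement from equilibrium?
x = √(2·PE/k) = √(2·109.9/1289) = 0.4129 m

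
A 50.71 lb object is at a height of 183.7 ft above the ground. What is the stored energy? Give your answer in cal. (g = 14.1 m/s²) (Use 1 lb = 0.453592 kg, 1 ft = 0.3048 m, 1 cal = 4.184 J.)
Convert to SI: m = 23.0017 kg, h = 55.9918 m
PE = mgh = (23.0017)(14.1)(55.9918) = 18159.4 J = 4340 cal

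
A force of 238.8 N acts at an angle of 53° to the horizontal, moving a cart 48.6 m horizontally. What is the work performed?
W = F·d·cosθ = (238.8)(48.6)cos(53°) = 6984 J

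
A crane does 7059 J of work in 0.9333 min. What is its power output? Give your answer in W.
Convert to SI: W = 7059.0 J, t = 55.998 s
P = W/t = 7059.0/55.998 = 126.1 W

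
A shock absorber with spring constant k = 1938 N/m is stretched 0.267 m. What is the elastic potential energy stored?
PE = ½kx² = ½(1938)(0.267)² = 69.08 J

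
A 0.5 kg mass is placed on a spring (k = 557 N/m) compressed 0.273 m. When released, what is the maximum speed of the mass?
½kx² = ½mv² ⇒ v = x√(k/m) = (0.273)√(557/0.5) = 9.112 m/s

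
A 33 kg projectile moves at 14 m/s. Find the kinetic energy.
KE = ½mv² = ½(33)(14)² = 3234.0 J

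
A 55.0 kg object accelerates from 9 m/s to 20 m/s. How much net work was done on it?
W = ΔKE = ½m(v₂² − v₁²) = ½(55.0)(20² − 9²) = 8772.5 J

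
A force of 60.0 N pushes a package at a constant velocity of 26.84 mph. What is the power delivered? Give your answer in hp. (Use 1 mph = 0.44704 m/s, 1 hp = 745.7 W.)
Convert to SI: F = 60.0 N, v = 11.9986 m/s
P = Fv = (60.0)(11.9986) = 719.913 W = 0.9654 hp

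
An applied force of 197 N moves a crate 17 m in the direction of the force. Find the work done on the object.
W = F·d = (197)(17) = 3349 J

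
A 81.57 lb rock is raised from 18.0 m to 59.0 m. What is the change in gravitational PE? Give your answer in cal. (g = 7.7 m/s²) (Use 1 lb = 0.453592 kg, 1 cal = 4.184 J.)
Convert to SI: m = 36.9995 kg, Δh = 41.0 m
ΔPE = mgΔh = (36.9995)(7.7)(41.0) = 11680.7 J = 2792 cal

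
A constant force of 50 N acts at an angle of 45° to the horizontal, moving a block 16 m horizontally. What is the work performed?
W = F·d·cosθ = (50)(16)cos(45°) = 565.7 J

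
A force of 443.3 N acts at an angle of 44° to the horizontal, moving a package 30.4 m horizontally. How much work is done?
W = F·d·cosθ = (443.3)(30.4)cos(44°) = 9694 J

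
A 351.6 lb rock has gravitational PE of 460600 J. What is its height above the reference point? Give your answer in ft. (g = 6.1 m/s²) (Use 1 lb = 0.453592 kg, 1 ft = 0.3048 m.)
Convert to SI: m = 159.483 kg, PE = 460600 J
h = PE/(mg) = 460600/(159.483·6.1) = 473.456 m = 1553 ft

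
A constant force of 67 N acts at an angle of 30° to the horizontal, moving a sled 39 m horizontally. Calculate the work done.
W = F·d·cosθ = (67)(39)cos(30°) = 2263 J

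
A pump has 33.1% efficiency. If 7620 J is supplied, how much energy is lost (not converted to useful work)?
W_lost = W_in(1 − η) = 7620·(1 − 0.331) = 5098 J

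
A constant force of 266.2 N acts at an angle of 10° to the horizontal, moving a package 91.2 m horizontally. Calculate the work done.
W = F·d·cosθ = (266.2)(91.2)cos(10°) = 23910 J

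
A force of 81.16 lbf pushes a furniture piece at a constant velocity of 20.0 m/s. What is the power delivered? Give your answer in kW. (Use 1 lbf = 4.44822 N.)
Convert to SI: F = 361.018 N, v = 20.0 m/s
P = Fv = (361.018)(20.0) = 7220.35 W = 7.22 kW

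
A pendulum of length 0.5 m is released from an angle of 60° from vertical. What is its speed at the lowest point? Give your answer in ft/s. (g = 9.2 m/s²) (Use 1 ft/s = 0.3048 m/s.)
h = L(1 − cosθ) = 0.5(1 − cos60°) = 0.25 m
v = √(2gh) = √(2·9.2·0.25) = 2.14476 m/s = 7.037 ft/s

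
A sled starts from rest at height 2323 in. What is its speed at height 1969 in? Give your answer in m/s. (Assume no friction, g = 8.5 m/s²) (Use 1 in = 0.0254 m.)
Convert to SI: h₁−h₂ = 8.9916 m
mgh₁ = mgh₂ + ½mv² ⇒ v = √(2g(h₁−h₂)) = √(2·8.5·8.9916) = 12.36 m/s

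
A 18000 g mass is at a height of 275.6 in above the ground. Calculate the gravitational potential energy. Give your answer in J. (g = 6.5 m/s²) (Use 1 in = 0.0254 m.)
Convert to SI: m = 18.0 kg, h = 7.00024 m
PE = mgh = (18.0)(6.5)(7.00024) = 819.0 J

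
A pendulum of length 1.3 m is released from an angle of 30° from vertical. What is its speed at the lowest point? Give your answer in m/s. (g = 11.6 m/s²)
h = L(1 − cosθ) = 1.3(1 − cos30°) = 0.174167 m
v = √(2gh) = √(2·11.6·0.174167) = 2.01 m/s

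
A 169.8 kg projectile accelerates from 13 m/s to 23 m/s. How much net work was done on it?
W = ΔKE = ½m(v₂² − v₁²) = ½(169.8)(23² − 13²) = 30564.0 J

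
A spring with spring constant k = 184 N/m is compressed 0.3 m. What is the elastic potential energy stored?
PE = ½kx² = ½(184)(0.3)² = 8.28 J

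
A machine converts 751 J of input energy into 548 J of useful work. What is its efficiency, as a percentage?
η = W_out/W_in = 548/751 = 72.97%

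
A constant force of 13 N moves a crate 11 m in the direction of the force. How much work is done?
W = F·d = (13)(11) = 143.0 J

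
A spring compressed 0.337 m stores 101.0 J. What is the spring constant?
k = 2·PE/x² = 2·101.0/(0.337)² = 1779 N/m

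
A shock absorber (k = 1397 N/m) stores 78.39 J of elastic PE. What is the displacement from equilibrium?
x = √(2·PE/k) = √(2·78.39/1397) = 0.335 m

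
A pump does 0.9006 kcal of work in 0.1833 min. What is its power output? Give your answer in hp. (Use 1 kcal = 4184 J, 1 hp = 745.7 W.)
Convert to SI: W = 3768.11 J, t = 10.998 s
P = W/t = 3768.11/10.998 = 342.618 W = 0.4595 hp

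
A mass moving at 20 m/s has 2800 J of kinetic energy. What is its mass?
m = 2·KE/v² = 2·2800/(20)² = 14.0 kg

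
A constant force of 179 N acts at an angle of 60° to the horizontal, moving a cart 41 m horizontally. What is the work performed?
W = F·d·cosθ = (179)(41)cos(60°) = 3670 J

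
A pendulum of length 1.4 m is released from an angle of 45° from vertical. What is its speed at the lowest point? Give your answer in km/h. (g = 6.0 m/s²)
h = L(1 − cosθ) = 1.4(1 − cos45°) = 0.410051 m
v = √(2gh) = √(2·6.0·0.410051) = 2.21824 m/s = 7.986 km/h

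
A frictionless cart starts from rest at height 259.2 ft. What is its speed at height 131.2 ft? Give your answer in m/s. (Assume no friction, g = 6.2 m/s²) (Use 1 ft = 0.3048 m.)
Convert to SI: h₁−h₂ = 39.0144 m
mgh₁ = mgh₂ + ½mv² ⇒ v = √(2g(h₁−h₂)) = √(2·6.2·39.0144) = 21.99 m/s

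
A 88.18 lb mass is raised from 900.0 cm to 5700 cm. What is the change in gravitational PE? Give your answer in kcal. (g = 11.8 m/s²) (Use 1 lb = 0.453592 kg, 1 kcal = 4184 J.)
Convert to SI: m = 39.9977 kg, Δh = 48.0 m
ΔPE = mgΔh = (39.9977)(11.8)(48.0) = 22654.7 J = 5.415 kcal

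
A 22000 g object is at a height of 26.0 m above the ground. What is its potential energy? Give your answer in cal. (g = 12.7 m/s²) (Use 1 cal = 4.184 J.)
Convert to SI: m = 22.0 kg, h = 26.0 m
PE = mgh = (22.0)(12.7)(26.0) = 7264.4 J = 1736 cal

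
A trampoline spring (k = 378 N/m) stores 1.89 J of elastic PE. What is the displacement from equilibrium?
x = √(2·PE/k) = √(2·1.89/378) = 0.1 m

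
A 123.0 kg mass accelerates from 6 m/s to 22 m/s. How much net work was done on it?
W = ΔKE = ½m(v₂² − v₁²) = ½(123.0)(22² − 6²) = 27552.0 J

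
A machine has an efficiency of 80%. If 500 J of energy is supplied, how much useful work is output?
W_out = η·W_in = 0.8·500 = 400.0 J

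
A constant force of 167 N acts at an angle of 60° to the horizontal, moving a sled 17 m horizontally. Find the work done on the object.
W = F·d·cosθ = (167)(17)cos(60°) = 1420 J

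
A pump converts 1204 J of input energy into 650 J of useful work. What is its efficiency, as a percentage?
η = W_out/W_in = 650/1204 = 53.99%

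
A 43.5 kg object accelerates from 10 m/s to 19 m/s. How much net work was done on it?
W = ΔKE = ½m(v₂² − v₁²) = ½(43.5)(19² − 10²) = 5676.75 J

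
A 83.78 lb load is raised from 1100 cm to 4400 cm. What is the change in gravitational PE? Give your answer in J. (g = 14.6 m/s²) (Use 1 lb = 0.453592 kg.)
Convert to SI: m = 38.0019 kg, Δh = 33.0 m
ΔPE = mgΔh = (38.0019)(14.6)(33.0) = 18310 J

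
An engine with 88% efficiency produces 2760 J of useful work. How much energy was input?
W_in = W_out/η = 2760/0.88 = 3136 J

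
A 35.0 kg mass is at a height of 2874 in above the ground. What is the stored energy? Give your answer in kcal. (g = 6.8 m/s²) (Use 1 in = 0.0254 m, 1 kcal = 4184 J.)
Convert to SI: m = 35.0 kg, h = 72.9996 m
PE = mgh = (35.0)(6.8)(72.9996) = 17373.9 J = 4.152 kcal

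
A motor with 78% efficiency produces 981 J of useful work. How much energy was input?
W_in = W_out/η = 981/0.78 = 1258 J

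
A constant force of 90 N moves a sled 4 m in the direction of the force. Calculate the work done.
W = F·d = (90)(4) = 360.0 J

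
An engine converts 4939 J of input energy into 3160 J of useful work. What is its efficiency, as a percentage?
η = W_out/W_in = 3160/4939 = 63.98%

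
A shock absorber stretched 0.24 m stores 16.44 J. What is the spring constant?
k = 2·PE/x² = 2·16.44/(0.24)² = 570.8 N/m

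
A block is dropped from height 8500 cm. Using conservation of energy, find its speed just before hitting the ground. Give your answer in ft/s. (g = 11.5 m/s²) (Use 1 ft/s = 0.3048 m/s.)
Convert to SI: h = 85.0 m
mgh = ½mv² ⇒ v = √(2gh) = √(2·11.5·85.0) = 44.2154 m/s = 145.1 ft/s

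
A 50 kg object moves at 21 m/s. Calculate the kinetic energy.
KE = ½mv² = ½(50)(21)² = 11025.0 J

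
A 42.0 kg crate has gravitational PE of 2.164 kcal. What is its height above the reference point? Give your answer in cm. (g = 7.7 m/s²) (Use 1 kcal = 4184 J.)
Convert to SI: m = 42.0 kg, PE = 9054.18 J
h = PE/(mg) = 9054.18/(42.0·7.7) = 27.9968 m = 2800 cm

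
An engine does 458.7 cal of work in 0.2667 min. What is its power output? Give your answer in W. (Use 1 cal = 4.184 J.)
Convert to SI: W = 1919.2 J, t = 16.002 s
P = W/t = 1919.2/16.002 = 119.9 W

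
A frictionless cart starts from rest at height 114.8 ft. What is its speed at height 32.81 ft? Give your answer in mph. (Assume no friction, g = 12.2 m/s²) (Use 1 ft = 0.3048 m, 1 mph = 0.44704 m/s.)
Convert to SI: h₁−h₂ = 24.9906 m
mgh₁ = mgh₂ + ½mv² ⇒ v = √(2g(h₁−h₂)) = √(2·12.2·24.9906) = 24.6935 m/s = 55.24 mph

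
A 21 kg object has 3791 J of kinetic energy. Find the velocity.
v = √(2·KE/m) = √(2·3791/21) = 19.0 m/s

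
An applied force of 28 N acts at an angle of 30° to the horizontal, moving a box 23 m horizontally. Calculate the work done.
W = F·d·cosθ = (28)(23)cos(30°) = 557.7 J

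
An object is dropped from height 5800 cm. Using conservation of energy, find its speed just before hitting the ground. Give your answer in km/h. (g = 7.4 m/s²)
Convert to SI: h = 58.0 m
mgh = ½mv² ⇒ v = √(2gh) = √(2·7.4·58.0) = 29.2985 m/s = 105.5 km/h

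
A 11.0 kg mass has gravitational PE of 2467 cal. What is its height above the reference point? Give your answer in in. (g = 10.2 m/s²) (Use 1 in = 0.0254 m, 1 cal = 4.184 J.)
Convert to SI: m = 11.0 kg, PE = 10321.9 J
h = PE/(mg) = 10321.9/(11.0·10.2) = 91.9958 m = 3622 in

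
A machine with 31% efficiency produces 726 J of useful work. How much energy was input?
W_in = W_out/η = 726/0.31 = 2342 J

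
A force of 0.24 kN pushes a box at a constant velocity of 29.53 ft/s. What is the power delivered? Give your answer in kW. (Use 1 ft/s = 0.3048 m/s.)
Convert to SI: F = 240.0 N, v = 9.00074 m/s
P = Fv = (240.0)(9.00074) = 2160.18 W = 2.16 kW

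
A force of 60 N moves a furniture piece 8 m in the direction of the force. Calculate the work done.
W = F·d = (60)(8) = 480.0 J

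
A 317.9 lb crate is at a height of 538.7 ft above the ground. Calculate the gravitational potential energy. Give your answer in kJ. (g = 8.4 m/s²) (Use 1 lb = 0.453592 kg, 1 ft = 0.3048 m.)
Convert to SI: m = 144.197 kg, h = 164.196 m
PE = mgh = (144.197)(8.4)(164.196) = 198883 J = 198.9 kJ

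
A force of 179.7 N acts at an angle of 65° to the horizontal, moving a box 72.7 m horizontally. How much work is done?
W = F·d·cosθ = (179.7)(72.7)cos(65°) = 5521 J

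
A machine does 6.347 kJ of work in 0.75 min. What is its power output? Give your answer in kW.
Convert to SI: W = 6347.0 J, t = 45.0 s
P = W/t = 6347.0/45.0 = 141.044 W = 0.141 kW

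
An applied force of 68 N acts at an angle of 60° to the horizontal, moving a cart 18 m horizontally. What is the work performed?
W = F·d·cosθ = (68)(18)cos(60°) = 612.0 J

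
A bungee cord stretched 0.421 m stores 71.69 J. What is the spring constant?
k = 2·PE/x² = 2·71.69/(0.421)² = 809.0 N/m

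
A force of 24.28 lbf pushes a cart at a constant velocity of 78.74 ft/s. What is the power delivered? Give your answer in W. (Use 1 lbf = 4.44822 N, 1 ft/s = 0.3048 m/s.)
Convert to SI: F = 108.003 N, v = 24.0 m/s
P = Fv = (108.003)(24.0) = 2592 W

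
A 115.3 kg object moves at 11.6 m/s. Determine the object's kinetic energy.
KE = ½mv² = ½(115.3)(11.6)² = 7757 J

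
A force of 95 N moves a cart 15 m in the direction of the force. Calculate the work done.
W = F·d = (95)(15) = 1425 J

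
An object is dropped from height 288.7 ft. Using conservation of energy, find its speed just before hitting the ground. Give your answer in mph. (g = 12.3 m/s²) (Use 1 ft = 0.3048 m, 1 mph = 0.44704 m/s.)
Convert to SI: h = 87.9958 m
mgh = ½mv² ⇒ v = √(2gh) = √(2·12.3·87.9958) = 46.5263 m/s = 104.1 mph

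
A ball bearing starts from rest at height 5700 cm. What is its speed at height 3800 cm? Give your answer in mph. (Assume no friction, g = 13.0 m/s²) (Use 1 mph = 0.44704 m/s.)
Convert to SI: h₁−h₂ = 19.0 m
mgh₁ = mgh₂ + ½mv² ⇒ v = √(2g(h₁−h₂)) = √(2·13.0·19.0) = 22.2261 m/s = 49.72 mph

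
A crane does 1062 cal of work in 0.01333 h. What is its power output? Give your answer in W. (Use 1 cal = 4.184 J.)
Convert to SI: W = 4443.41 J, t = 47.988 s
P = W/t = 4443.41/47.988 = 92.59 W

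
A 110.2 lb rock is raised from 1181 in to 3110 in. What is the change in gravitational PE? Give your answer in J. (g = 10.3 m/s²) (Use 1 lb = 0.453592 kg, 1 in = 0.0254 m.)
Convert to SI: m = 49.9858 kg, Δh = 48.9966 m
ΔPE = mgΔh = (49.9858)(10.3)(48.9966) = 25230 J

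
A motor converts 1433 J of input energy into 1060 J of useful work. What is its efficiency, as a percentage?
η = W_out/W_in = 1060/1433 = 73.97%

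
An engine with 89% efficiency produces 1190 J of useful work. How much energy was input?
W_in = W_out/η = 1190/0.89 = 1337 J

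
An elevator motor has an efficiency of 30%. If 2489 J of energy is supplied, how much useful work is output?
W_out = η·W_in = 0.3·2489 = 746.7 J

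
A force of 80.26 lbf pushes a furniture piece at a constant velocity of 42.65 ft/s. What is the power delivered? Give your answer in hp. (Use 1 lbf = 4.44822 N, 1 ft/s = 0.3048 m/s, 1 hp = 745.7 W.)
Convert to SI: F = 357.014 N, v = 12.9997 m/s
P = Fv = (357.014)(12.9997) = 4641.08 W = 6.224 hp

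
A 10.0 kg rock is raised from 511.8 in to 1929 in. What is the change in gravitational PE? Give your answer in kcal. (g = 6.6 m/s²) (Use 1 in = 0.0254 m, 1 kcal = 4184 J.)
Convert to SI: m = 10.0 kg, Δh = 35.9969 m
ΔPE = mgΔh = (10.0)(6.6)(35.9969) = 2375.79 J = 0.5678 kcal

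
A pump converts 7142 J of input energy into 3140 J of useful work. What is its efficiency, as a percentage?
η = W_out/W_in = 3140/7142 = 43.97%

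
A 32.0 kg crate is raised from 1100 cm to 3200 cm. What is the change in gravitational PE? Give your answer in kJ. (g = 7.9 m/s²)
Convert to SI: m = 32.0 kg, Δh = 21.0 m
ΔPE = mgΔh = (32.0)(7.9)(21.0) = 5308.8 J = 5.309 kJ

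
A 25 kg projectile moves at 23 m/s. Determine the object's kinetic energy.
KE = ½mv² = ½(25)(23)² = 6612.5 J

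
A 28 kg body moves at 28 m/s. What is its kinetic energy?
KE = ½mv² = ½(28)(28)² = 10976.0 J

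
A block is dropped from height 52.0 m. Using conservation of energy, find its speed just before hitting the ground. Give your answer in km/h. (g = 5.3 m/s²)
mgh = ½mv² ⇒ v = √(2gh) = √(2·5.3·52.0) = 23.4776 m/s = 84.52 km/h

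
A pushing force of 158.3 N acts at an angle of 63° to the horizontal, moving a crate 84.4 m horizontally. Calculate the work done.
W = F·d·cosθ = (158.3)(84.4)cos(63°) = 6066 J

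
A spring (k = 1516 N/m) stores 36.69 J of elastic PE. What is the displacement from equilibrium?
x = √(2·PE/k) = √(2·36.69/1516) = 0.22 m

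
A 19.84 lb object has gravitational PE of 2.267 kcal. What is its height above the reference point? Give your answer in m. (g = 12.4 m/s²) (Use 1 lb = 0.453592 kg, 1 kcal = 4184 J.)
Convert to SI: m = 8.99927 kg, PE = 9485.13 J
h = PE/(mg) = 9485.13/(8.99927·12.4) = 85.0 m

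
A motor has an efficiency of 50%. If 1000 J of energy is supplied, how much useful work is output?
W_out = η·W_in = 0.5·1000 = 500.0 J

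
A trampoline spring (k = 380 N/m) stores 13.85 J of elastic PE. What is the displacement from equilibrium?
x = √(2·PE/k) = √(2·13.85/380) = 0.27 m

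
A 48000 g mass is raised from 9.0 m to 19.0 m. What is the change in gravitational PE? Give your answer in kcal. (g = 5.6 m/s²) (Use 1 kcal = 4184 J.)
Convert to SI: m = 48.0 kg, Δh = 10.0 m
ΔPE = mgΔh = (48.0)(5.6)(10.0) = 2688.0 J = 0.6424 kcal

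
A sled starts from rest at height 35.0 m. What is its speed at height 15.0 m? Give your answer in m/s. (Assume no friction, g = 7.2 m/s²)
mgh₁ = mgh₂ + ½mv² ⇒ v = √(2g(h₁−h₂)) = √(2·7.2·20.0) = 16.97 m/s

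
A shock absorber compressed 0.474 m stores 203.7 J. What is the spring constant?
k = 2·PE/x² = 2·203.7/(0.474)² = 1813 N/m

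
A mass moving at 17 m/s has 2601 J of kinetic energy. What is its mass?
m = 2·KE/v² = 2·2601/(17)² = 18.0 kg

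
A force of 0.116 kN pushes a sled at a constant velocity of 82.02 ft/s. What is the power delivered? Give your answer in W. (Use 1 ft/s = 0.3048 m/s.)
Convert to SI: F = 116.0 N, v = 24.9997 m/s
P = Fv = (116.0)(24.9997) = 2900 W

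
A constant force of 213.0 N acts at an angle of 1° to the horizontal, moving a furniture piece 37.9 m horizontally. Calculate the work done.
W = F·d·cosθ = (213.0)(37.9)cos(1°) = 8071 J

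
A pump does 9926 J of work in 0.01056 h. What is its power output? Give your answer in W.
Convert to SI: W = 9926.0 J, t = 38.016 s
P = W/t = 9926.0/38.016 = 261.1 W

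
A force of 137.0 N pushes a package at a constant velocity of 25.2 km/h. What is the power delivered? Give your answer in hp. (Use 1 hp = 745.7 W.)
Convert to SI: F = 137.0 N, v = 7.0 m/s
P = Fv = (137.0)(7.0) = 959.0 W = 1.286 hp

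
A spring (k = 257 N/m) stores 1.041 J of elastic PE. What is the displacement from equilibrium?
x = √(2·PE/k) = √(2·1.041/257) = 0.09001 m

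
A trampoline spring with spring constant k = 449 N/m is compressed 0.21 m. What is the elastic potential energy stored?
PE = ½kx² = ½(449)(0.21)² = 9.9 J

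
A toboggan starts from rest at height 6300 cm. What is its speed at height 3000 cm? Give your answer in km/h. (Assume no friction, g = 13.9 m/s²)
Convert to SI: h₁−h₂ = 33.0 m
mgh₁ = mgh₂ + ½mv² ⇒ v = √(2g(h₁−h₂)) = √(2·13.9·33.0) = 30.2886 m/s = 109.0 km/h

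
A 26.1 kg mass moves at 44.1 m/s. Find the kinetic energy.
KE = ½mv² = ½(26.1)(44.1)² = 25380 J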